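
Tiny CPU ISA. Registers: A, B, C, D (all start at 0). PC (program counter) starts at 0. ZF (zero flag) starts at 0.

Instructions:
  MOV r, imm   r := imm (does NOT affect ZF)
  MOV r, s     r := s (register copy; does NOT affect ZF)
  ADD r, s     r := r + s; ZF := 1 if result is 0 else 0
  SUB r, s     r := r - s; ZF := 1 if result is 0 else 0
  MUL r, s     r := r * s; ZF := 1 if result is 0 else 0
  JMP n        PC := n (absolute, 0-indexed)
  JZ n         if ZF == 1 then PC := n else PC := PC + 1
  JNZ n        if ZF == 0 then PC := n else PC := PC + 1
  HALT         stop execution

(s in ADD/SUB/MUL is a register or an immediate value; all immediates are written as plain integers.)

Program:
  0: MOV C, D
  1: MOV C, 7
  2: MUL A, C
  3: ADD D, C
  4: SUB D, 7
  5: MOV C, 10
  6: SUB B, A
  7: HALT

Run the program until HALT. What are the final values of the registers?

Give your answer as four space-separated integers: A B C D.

Answer: 0 0 10 0

Derivation:
Step 1: PC=0 exec 'MOV C, D'. After: A=0 B=0 C=0 D=0 ZF=0 PC=1
Step 2: PC=1 exec 'MOV C, 7'. After: A=0 B=0 C=7 D=0 ZF=0 PC=2
Step 3: PC=2 exec 'MUL A, C'. After: A=0 B=0 C=7 D=0 ZF=1 PC=3
Step 4: PC=3 exec 'ADD D, C'. After: A=0 B=0 C=7 D=7 ZF=0 PC=4
Step 5: PC=4 exec 'SUB D, 7'. After: A=0 B=0 C=7 D=0 ZF=1 PC=5
Step 6: PC=5 exec 'MOV C, 10'. After: A=0 B=0 C=10 D=0 ZF=1 PC=6
Step 7: PC=6 exec 'SUB B, A'. After: A=0 B=0 C=10 D=0 ZF=1 PC=7
Step 8: PC=7 exec 'HALT'. After: A=0 B=0 C=10 D=0 ZF=1 PC=7 HALTED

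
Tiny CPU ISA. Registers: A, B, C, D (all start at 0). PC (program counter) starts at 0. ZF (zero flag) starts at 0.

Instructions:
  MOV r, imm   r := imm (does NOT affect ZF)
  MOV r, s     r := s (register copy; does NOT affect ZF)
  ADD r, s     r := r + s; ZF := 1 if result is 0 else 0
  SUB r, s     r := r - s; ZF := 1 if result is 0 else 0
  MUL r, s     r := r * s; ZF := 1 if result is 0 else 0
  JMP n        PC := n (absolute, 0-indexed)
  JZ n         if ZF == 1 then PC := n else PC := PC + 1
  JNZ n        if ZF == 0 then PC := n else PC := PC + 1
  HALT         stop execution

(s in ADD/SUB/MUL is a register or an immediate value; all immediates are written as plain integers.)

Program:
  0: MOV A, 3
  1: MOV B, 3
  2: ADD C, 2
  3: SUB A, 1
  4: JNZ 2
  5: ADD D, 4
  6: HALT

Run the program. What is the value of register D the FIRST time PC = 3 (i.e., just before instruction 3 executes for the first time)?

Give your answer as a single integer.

Step 1: PC=0 exec 'MOV A, 3'. After: A=3 B=0 C=0 D=0 ZF=0 PC=1
Step 2: PC=1 exec 'MOV B, 3'. After: A=3 B=3 C=0 D=0 ZF=0 PC=2
Step 3: PC=2 exec 'ADD C, 2'. After: A=3 B=3 C=2 D=0 ZF=0 PC=3
First time PC=3: D=0

0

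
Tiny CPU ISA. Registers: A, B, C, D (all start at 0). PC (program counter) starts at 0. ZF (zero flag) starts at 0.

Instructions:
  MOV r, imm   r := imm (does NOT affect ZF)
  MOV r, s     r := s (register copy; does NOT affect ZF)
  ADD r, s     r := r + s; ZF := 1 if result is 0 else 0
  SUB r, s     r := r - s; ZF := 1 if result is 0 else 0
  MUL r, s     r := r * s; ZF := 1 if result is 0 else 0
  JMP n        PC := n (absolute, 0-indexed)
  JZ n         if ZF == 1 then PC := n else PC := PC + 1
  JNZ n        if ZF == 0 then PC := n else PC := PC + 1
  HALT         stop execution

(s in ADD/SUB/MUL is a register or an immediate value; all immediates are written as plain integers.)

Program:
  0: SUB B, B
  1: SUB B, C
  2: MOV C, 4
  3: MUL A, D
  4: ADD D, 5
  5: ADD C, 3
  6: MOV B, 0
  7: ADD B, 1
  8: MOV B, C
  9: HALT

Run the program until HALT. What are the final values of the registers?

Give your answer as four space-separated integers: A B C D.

Answer: 0 7 7 5

Derivation:
Step 1: PC=0 exec 'SUB B, B'. After: A=0 B=0 C=0 D=0 ZF=1 PC=1
Step 2: PC=1 exec 'SUB B, C'. After: A=0 B=0 C=0 D=0 ZF=1 PC=2
Step 3: PC=2 exec 'MOV C, 4'. After: A=0 B=0 C=4 D=0 ZF=1 PC=3
Step 4: PC=3 exec 'MUL A, D'. After: A=0 B=0 C=4 D=0 ZF=1 PC=4
Step 5: PC=4 exec 'ADD D, 5'. After: A=0 B=0 C=4 D=5 ZF=0 PC=5
Step 6: PC=5 exec 'ADD C, 3'. After: A=0 B=0 C=7 D=5 ZF=0 PC=6
Step 7: PC=6 exec 'MOV B, 0'. After: A=0 B=0 C=7 D=5 ZF=0 PC=7
Step 8: PC=7 exec 'ADD B, 1'. After: A=0 B=1 C=7 D=5 ZF=0 PC=8
Step 9: PC=8 exec 'MOV B, C'. After: A=0 B=7 C=7 D=5 ZF=0 PC=9
Step 10: PC=9 exec 'HALT'. After: A=0 B=7 C=7 D=5 ZF=0 PC=9 HALTED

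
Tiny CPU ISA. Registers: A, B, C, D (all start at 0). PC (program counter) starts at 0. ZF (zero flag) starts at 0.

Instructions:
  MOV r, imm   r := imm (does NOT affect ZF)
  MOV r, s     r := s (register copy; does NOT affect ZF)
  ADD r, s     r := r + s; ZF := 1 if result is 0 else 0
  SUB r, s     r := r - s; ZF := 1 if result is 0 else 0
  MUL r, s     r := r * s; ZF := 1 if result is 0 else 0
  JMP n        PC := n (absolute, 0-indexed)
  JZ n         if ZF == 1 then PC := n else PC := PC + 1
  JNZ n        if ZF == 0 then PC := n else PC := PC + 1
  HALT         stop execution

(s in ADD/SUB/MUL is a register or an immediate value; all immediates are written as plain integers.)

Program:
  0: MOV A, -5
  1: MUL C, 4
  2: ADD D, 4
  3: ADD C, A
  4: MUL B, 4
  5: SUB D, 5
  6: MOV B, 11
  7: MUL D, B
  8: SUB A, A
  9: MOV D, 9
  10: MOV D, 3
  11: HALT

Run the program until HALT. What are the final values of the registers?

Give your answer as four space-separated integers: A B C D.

Step 1: PC=0 exec 'MOV A, -5'. After: A=-5 B=0 C=0 D=0 ZF=0 PC=1
Step 2: PC=1 exec 'MUL C, 4'. After: A=-5 B=0 C=0 D=0 ZF=1 PC=2
Step 3: PC=2 exec 'ADD D, 4'. After: A=-5 B=0 C=0 D=4 ZF=0 PC=3
Step 4: PC=3 exec 'ADD C, A'. After: A=-5 B=0 C=-5 D=4 ZF=0 PC=4
Step 5: PC=4 exec 'MUL B, 4'. After: A=-5 B=0 C=-5 D=4 ZF=1 PC=5
Step 6: PC=5 exec 'SUB D, 5'. After: A=-5 B=0 C=-5 D=-1 ZF=0 PC=6
Step 7: PC=6 exec 'MOV B, 11'. After: A=-5 B=11 C=-5 D=-1 ZF=0 PC=7
Step 8: PC=7 exec 'MUL D, B'. After: A=-5 B=11 C=-5 D=-11 ZF=0 PC=8
Step 9: PC=8 exec 'SUB A, A'. After: A=0 B=11 C=-5 D=-11 ZF=1 PC=9
Step 10: PC=9 exec 'MOV D, 9'. After: A=0 B=11 C=-5 D=9 ZF=1 PC=10
Step 11: PC=10 exec 'MOV D, 3'. After: A=0 B=11 C=-5 D=3 ZF=1 PC=11
Step 12: PC=11 exec 'HALT'. After: A=0 B=11 C=-5 D=3 ZF=1 PC=11 HALTED

Answer: 0 11 -5 3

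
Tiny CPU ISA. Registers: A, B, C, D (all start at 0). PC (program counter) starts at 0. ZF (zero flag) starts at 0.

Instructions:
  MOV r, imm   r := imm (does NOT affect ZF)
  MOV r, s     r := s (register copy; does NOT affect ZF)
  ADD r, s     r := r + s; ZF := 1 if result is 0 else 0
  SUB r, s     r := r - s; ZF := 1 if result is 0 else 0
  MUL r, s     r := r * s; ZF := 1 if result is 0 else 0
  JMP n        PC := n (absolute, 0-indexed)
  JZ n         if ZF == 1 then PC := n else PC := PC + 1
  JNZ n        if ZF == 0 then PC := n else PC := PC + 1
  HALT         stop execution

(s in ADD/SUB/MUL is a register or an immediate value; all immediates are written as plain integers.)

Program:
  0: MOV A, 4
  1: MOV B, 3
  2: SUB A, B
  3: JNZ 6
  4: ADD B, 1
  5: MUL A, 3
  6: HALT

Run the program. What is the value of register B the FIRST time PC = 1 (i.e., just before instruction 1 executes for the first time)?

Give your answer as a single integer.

Step 1: PC=0 exec 'MOV A, 4'. After: A=4 B=0 C=0 D=0 ZF=0 PC=1
First time PC=1: B=0

0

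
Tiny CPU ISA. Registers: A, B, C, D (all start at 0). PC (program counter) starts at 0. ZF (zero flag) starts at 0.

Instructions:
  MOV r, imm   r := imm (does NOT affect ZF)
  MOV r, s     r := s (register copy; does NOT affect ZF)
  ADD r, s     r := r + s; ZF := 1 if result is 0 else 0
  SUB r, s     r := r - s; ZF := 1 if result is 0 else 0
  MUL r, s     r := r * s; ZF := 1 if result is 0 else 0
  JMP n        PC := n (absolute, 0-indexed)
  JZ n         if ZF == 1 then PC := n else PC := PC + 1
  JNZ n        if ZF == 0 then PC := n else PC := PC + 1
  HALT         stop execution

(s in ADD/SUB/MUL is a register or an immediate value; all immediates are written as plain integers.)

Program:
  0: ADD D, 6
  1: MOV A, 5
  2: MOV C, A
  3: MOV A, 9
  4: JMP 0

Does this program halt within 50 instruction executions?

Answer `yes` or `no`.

Step 1: PC=0 exec 'ADD D, 6'. After: A=0 B=0 C=0 D=6 ZF=0 PC=1
Step 2: PC=1 exec 'MOV A, 5'. After: A=5 B=0 C=0 D=6 ZF=0 PC=2
Step 3: PC=2 exec 'MOV C, A'. After: A=5 B=0 C=5 D=6 ZF=0 PC=3
Step 4: PC=3 exec 'MOV A, 9'. After: A=9 B=0 C=5 D=6 ZF=0 PC=4
Step 5: PC=4 exec 'JMP 0'. After: A=9 B=0 C=5 D=6 ZF=0 PC=0
Step 6: PC=0 exec 'ADD D, 6'. After: A=9 B=0 C=5 D=12 ZF=0 PC=1
Step 7: PC=1 exec 'MOV A, 5'. After: A=5 B=0 C=5 D=12 ZF=0 PC=2
Step 8: PC=2 exec 'MOV C, A'. After: A=5 B=0 C=5 D=12 ZF=0 PC=3
Step 9: PC=3 exec 'MOV A, 9'. After: A=9 B=0 C=5 D=12 ZF=0 PC=4
Step 10: PC=4 exec 'JMP 0'. After: A=9 B=0 C=5 D=12 ZF=0 PC=0
Step 11: PC=0 exec 'ADD D, 6'. After: A=9 B=0 C=5 D=18 ZF=0 PC=1
Step 12: PC=1 exec 'MOV A, 5'. After: A=5 B=0 C=5 D=18 ZF=0 PC=2
Step 13: PC=2 exec 'MOV C, A'. After: A=5 B=0 C=5 D=18 ZF=0 PC=3
Step 14: PC=3 exec 'MOV A, 9'. After: A=9 B=0 C=5 D=18 ZF=0 PC=4
Step 15: PC=4 exec 'JMP 0'. After: A=9 B=0 C=5 D=18 ZF=0 PC=0
After 50 steps: not halted. PC revisits the same instructions with no path to HALT; will never halt.

Answer: no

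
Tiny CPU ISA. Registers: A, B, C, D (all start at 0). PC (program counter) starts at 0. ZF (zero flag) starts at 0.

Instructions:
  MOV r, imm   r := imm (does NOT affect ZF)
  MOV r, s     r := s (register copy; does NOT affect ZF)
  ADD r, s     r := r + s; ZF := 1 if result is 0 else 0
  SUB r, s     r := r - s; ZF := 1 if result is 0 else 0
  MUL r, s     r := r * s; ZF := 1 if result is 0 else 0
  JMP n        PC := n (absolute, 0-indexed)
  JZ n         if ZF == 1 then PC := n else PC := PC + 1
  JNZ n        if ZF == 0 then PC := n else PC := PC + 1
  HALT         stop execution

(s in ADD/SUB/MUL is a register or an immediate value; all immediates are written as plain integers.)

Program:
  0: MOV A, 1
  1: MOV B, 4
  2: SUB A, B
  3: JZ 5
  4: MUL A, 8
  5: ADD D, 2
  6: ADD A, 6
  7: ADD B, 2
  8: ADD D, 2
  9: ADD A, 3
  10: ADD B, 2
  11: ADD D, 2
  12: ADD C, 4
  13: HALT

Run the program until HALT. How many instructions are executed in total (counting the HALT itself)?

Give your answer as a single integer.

Step 1: PC=0 exec 'MOV A, 1'. After: A=1 B=0 C=0 D=0 ZF=0 PC=1
Step 2: PC=1 exec 'MOV B, 4'. After: A=1 B=4 C=0 D=0 ZF=0 PC=2
Step 3: PC=2 exec 'SUB A, B'. After: A=-3 B=4 C=0 D=0 ZF=0 PC=3
Step 4: PC=3 exec 'JZ 5'. After: A=-3 B=4 C=0 D=0 ZF=0 PC=4
Step 5: PC=4 exec 'MUL A, 8'. After: A=-24 B=4 C=0 D=0 ZF=0 PC=5
Step 6: PC=5 exec 'ADD D, 2'. After: A=-24 B=4 C=0 D=2 ZF=0 PC=6
Step 7: PC=6 exec 'ADD A, 6'. After: A=-18 B=4 C=0 D=2 ZF=0 PC=7
Step 8: PC=7 exec 'ADD B, 2'. After: A=-18 B=6 C=0 D=2 ZF=0 PC=8
Step 9: PC=8 exec 'ADD D, 2'. After: A=-18 B=6 C=0 D=4 ZF=0 PC=9
Step 10: PC=9 exec 'ADD A, 3'. After: A=-15 B=6 C=0 D=4 ZF=0 PC=10
Step 11: PC=10 exec 'ADD B, 2'. After: A=-15 B=8 C=0 D=4 ZF=0 PC=11
Step 12: PC=11 exec 'ADD D, 2'. After: A=-15 B=8 C=0 D=6 ZF=0 PC=12
Step 13: PC=12 exec 'ADD C, 4'. After: A=-15 B=8 C=4 D=6 ZF=0 PC=13
Step 14: PC=13 exec 'HALT'. After: A=-15 B=8 C=4 D=6 ZF=0 PC=13 HALTED
Total instructions executed: 14

Answer: 14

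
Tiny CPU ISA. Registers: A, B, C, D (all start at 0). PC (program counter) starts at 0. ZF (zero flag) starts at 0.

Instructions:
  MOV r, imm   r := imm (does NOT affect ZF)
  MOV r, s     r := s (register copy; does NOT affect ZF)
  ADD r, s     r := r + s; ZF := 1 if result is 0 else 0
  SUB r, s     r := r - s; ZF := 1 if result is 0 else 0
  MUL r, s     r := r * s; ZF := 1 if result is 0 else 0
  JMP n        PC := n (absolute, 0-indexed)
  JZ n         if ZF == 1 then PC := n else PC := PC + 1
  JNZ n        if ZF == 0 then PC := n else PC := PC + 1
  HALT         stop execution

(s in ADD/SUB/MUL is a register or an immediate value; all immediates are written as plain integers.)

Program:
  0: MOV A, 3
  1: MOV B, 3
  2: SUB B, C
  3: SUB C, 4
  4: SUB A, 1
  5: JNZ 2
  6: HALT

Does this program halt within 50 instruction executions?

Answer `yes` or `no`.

Answer: yes

Derivation:
Step 1: PC=0 exec 'MOV A, 3'. After: A=3 B=0 C=0 D=0 ZF=0 PC=1
Step 2: PC=1 exec 'MOV B, 3'. After: A=3 B=3 C=0 D=0 ZF=0 PC=2
Step 3: PC=2 exec 'SUB B, C'. After: A=3 B=3 C=0 D=0 ZF=0 PC=3
Step 4: PC=3 exec 'SUB C, 4'. After: A=3 B=3 C=-4 D=0 ZF=0 PC=4
Step 5: PC=4 exec 'SUB A, 1'. After: A=2 B=3 C=-4 D=0 ZF=0 PC=5
Step 6: PC=5 exec 'JNZ 2'. After: A=2 B=3 C=-4 D=0 ZF=0 PC=2
Step 7: PC=2 exec 'SUB B, C'. After: A=2 B=7 C=-4 D=0 ZF=0 PC=3
Step 8: PC=3 exec 'SUB C, 4'. After: A=2 B=7 C=-8 D=0 ZF=0 PC=4
Step 9: PC=4 exec 'SUB A, 1'. After: A=1 B=7 C=-8 D=0 ZF=0 PC=5
Step 10: PC=5 exec 'JNZ 2'. After: A=1 B=7 C=-8 D=0 ZF=0 PC=2
Step 11: PC=2 exec 'SUB B, C'. After: A=1 B=15 C=-8 D=0 ZF=0 PC=3
Step 12: PC=3 exec 'SUB C, 4'. After: A=1 B=15 C=-12 D=0 ZF=0 PC=4
Step 13: PC=4 exec 'SUB A, 1'. After: A=0 B=15 C=-12 D=0 ZF=1 PC=5
Step 14: PC=5 exec 'JNZ 2'. After: A=0 B=15 C=-12 D=0 ZF=1 PC=6
Step 15: PC=6 exec 'HALT'. After: A=0 B=15 C=-12 D=0 ZF=1 PC=6 HALTED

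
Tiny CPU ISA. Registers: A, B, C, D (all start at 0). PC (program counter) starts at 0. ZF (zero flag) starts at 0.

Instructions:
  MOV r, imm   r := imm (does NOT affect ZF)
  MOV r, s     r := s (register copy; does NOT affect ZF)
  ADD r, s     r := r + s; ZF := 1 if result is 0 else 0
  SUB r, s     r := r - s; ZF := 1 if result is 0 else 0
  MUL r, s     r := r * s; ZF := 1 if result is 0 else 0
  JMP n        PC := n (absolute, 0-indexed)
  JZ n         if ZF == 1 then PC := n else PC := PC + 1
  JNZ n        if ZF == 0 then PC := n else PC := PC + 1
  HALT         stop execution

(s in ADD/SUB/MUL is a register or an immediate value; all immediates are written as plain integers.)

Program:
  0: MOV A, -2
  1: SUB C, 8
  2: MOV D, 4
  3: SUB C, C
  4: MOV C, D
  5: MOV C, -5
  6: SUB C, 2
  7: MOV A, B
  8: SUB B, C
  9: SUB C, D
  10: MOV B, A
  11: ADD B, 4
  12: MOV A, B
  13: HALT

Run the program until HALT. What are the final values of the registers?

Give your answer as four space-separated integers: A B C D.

Step 1: PC=0 exec 'MOV A, -2'. After: A=-2 B=0 C=0 D=0 ZF=0 PC=1
Step 2: PC=1 exec 'SUB C, 8'. After: A=-2 B=0 C=-8 D=0 ZF=0 PC=2
Step 3: PC=2 exec 'MOV D, 4'. After: A=-2 B=0 C=-8 D=4 ZF=0 PC=3
Step 4: PC=3 exec 'SUB C, C'. After: A=-2 B=0 C=0 D=4 ZF=1 PC=4
Step 5: PC=4 exec 'MOV C, D'. After: A=-2 B=0 C=4 D=4 ZF=1 PC=5
Step 6: PC=5 exec 'MOV C, -5'. After: A=-2 B=0 C=-5 D=4 ZF=1 PC=6
Step 7: PC=6 exec 'SUB C, 2'. After: A=-2 B=0 C=-7 D=4 ZF=0 PC=7
Step 8: PC=7 exec 'MOV A, B'. After: A=0 B=0 C=-7 D=4 ZF=0 PC=8
Step 9: PC=8 exec 'SUB B, C'. After: A=0 B=7 C=-7 D=4 ZF=0 PC=9
Step 10: PC=9 exec 'SUB C, D'. After: A=0 B=7 C=-11 D=4 ZF=0 PC=10
Step 11: PC=10 exec 'MOV B, A'. After: A=0 B=0 C=-11 D=4 ZF=0 PC=11
Step 12: PC=11 exec 'ADD B, 4'. After: A=0 B=4 C=-11 D=4 ZF=0 PC=12
Step 13: PC=12 exec 'MOV A, B'. After: A=4 B=4 C=-11 D=4 ZF=0 PC=13
Step 14: PC=13 exec 'HALT'. After: A=4 B=4 C=-11 D=4 ZF=0 PC=13 HALTED

Answer: 4 4 -11 4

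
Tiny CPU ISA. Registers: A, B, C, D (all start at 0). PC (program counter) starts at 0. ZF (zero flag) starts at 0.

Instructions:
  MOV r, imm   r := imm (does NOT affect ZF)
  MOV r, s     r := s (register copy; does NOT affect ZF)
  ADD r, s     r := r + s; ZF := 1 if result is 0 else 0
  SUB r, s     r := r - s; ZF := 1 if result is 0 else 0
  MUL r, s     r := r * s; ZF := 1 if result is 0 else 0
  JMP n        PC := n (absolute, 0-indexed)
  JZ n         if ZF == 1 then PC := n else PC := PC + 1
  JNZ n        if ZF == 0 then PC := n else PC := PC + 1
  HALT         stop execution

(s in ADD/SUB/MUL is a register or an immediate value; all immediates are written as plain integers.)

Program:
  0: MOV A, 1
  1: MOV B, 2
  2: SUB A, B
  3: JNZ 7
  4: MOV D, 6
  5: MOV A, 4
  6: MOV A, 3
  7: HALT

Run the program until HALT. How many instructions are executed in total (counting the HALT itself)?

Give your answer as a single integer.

Step 1: PC=0 exec 'MOV A, 1'. After: A=1 B=0 C=0 D=0 ZF=0 PC=1
Step 2: PC=1 exec 'MOV B, 2'. After: A=1 B=2 C=0 D=0 ZF=0 PC=2
Step 3: PC=2 exec 'SUB A, B'. After: A=-1 B=2 C=0 D=0 ZF=0 PC=3
Step 4: PC=3 exec 'JNZ 7'. After: A=-1 B=2 C=0 D=0 ZF=0 PC=7
Step 5: PC=7 exec 'HALT'. After: A=-1 B=2 C=0 D=0 ZF=0 PC=7 HALTED
Total instructions executed: 5

Answer: 5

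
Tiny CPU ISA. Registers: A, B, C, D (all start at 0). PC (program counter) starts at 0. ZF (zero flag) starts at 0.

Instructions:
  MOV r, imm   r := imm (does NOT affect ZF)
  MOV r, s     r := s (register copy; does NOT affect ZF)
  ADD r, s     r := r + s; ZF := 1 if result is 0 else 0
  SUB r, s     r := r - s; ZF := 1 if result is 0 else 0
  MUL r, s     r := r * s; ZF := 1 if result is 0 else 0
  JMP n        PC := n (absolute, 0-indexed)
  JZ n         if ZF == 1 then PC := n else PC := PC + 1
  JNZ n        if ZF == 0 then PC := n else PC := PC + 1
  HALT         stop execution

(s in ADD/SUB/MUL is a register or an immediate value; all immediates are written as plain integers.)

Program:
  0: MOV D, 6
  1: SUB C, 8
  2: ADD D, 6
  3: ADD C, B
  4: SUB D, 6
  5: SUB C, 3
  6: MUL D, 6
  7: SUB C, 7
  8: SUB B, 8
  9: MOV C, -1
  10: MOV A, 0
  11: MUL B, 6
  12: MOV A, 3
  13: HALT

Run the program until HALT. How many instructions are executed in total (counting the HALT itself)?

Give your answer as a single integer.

Answer: 14

Derivation:
Step 1: PC=0 exec 'MOV D, 6'. After: A=0 B=0 C=0 D=6 ZF=0 PC=1
Step 2: PC=1 exec 'SUB C, 8'. After: A=0 B=0 C=-8 D=6 ZF=0 PC=2
Step 3: PC=2 exec 'ADD D, 6'. After: A=0 B=0 C=-8 D=12 ZF=0 PC=3
Step 4: PC=3 exec 'ADD C, B'. After: A=0 B=0 C=-8 D=12 ZF=0 PC=4
Step 5: PC=4 exec 'SUB D, 6'. After: A=0 B=0 C=-8 D=6 ZF=0 PC=5
Step 6: PC=5 exec 'SUB C, 3'. After: A=0 B=0 C=-11 D=6 ZF=0 PC=6
Step 7: PC=6 exec 'MUL D, 6'. After: A=0 B=0 C=-11 D=36 ZF=0 PC=7
Step 8: PC=7 exec 'SUB C, 7'. After: A=0 B=0 C=-18 D=36 ZF=0 PC=8
Step 9: PC=8 exec 'SUB B, 8'. After: A=0 B=-8 C=-18 D=36 ZF=0 PC=9
Step 10: PC=9 exec 'MOV C, -1'. After: A=0 B=-8 C=-1 D=36 ZF=0 PC=10
Step 11: PC=10 exec 'MOV A, 0'. After: A=0 B=-8 C=-1 D=36 ZF=0 PC=11
Step 12: PC=11 exec 'MUL B, 6'. After: A=0 B=-48 C=-1 D=36 ZF=0 PC=12
Step 13: PC=12 exec 'MOV A, 3'. After: A=3 B=-48 C=-1 D=36 ZF=0 PC=13
Step 14: PC=13 exec 'HALT'. After: A=3 B=-48 C=-1 D=36 ZF=0 PC=13 HALTED
Total instructions executed: 14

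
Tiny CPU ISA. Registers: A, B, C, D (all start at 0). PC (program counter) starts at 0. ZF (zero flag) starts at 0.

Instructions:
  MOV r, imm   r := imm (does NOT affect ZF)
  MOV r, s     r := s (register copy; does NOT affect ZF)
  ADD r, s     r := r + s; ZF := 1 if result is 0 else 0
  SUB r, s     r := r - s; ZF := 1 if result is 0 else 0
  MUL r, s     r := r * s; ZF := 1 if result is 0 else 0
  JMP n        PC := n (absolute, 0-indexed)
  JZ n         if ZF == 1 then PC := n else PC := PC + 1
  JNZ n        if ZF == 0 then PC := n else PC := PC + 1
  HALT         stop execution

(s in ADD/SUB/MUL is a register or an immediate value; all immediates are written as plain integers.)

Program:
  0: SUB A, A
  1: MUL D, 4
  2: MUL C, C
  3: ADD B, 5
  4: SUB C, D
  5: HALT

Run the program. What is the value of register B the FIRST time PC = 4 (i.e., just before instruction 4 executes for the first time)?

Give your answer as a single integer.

Step 1: PC=0 exec 'SUB A, A'. After: A=0 B=0 C=0 D=0 ZF=1 PC=1
Step 2: PC=1 exec 'MUL D, 4'. After: A=0 B=0 C=0 D=0 ZF=1 PC=2
Step 3: PC=2 exec 'MUL C, C'. After: A=0 B=0 C=0 D=0 ZF=1 PC=3
Step 4: PC=3 exec 'ADD B, 5'. After: A=0 B=5 C=0 D=0 ZF=0 PC=4
First time PC=4: B=5

5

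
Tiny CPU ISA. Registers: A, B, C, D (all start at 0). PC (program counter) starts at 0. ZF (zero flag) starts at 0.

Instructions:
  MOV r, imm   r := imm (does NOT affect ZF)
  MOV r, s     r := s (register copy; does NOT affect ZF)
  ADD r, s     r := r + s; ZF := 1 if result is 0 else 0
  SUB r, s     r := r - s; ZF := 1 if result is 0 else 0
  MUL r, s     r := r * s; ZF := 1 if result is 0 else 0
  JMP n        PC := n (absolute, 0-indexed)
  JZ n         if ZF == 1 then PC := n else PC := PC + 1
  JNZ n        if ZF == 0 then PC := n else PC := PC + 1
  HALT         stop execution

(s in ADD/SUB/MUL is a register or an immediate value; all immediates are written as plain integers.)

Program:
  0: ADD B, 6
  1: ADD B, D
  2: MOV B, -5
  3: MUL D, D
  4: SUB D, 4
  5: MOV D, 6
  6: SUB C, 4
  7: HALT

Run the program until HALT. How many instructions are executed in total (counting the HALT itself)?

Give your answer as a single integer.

Step 1: PC=0 exec 'ADD B, 6'. After: A=0 B=6 C=0 D=0 ZF=0 PC=1
Step 2: PC=1 exec 'ADD B, D'. After: A=0 B=6 C=0 D=0 ZF=0 PC=2
Step 3: PC=2 exec 'MOV B, -5'. After: A=0 B=-5 C=0 D=0 ZF=0 PC=3
Step 4: PC=3 exec 'MUL D, D'. After: A=0 B=-5 C=0 D=0 ZF=1 PC=4
Step 5: PC=4 exec 'SUB D, 4'. After: A=0 B=-5 C=0 D=-4 ZF=0 PC=5
Step 6: PC=5 exec 'MOV D, 6'. After: A=0 B=-5 C=0 D=6 ZF=0 PC=6
Step 7: PC=6 exec 'SUB C, 4'. After: A=0 B=-5 C=-4 D=6 ZF=0 PC=7
Step 8: PC=7 exec 'HALT'. After: A=0 B=-5 C=-4 D=6 ZF=0 PC=7 HALTED
Total instructions executed: 8

Answer: 8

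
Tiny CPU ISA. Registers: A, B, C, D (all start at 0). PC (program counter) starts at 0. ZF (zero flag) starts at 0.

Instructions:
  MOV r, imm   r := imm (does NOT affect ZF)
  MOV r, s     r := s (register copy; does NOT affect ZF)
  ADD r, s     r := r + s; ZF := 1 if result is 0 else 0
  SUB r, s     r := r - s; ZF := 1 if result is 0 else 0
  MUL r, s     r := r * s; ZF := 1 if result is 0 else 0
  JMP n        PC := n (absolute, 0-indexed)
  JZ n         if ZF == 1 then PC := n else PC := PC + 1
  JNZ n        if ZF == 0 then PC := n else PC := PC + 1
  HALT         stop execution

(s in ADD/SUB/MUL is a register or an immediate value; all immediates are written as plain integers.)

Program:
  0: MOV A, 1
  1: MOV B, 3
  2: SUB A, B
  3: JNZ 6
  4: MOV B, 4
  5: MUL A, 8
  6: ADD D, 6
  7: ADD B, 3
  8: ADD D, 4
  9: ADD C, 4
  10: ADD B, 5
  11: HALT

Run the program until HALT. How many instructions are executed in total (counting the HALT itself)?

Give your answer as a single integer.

Step 1: PC=0 exec 'MOV A, 1'. After: A=1 B=0 C=0 D=0 ZF=0 PC=1
Step 2: PC=1 exec 'MOV B, 3'. After: A=1 B=3 C=0 D=0 ZF=0 PC=2
Step 3: PC=2 exec 'SUB A, B'. After: A=-2 B=3 C=0 D=0 ZF=0 PC=3
Step 4: PC=3 exec 'JNZ 6'. After: A=-2 B=3 C=0 D=0 ZF=0 PC=6
Step 5: PC=6 exec 'ADD D, 6'. After: A=-2 B=3 C=0 D=6 ZF=0 PC=7
Step 6: PC=7 exec 'ADD B, 3'. After: A=-2 B=6 C=0 D=6 ZF=0 PC=8
Step 7: PC=8 exec 'ADD D, 4'. After: A=-2 B=6 C=0 D=10 ZF=0 PC=9
Step 8: PC=9 exec 'ADD C, 4'. After: A=-2 B=6 C=4 D=10 ZF=0 PC=10
Step 9: PC=10 exec 'ADD B, 5'. After: A=-2 B=11 C=4 D=10 ZF=0 PC=11
Step 10: PC=11 exec 'HALT'. After: A=-2 B=11 C=4 D=10 ZF=0 PC=11 HALTED
Total instructions executed: 10

Answer: 10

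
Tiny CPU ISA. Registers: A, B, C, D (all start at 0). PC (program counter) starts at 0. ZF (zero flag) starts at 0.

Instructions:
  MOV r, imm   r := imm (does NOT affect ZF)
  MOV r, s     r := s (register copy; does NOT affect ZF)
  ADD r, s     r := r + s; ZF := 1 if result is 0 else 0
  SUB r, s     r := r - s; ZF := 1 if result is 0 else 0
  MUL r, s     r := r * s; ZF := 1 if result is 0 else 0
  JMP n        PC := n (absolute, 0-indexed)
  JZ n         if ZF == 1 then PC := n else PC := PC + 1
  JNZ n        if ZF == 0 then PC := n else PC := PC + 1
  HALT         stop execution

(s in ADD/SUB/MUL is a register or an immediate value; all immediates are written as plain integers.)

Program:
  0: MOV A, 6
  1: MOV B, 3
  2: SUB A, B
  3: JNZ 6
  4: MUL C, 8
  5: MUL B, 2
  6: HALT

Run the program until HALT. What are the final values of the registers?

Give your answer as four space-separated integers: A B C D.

Answer: 3 3 0 0

Derivation:
Step 1: PC=0 exec 'MOV A, 6'. After: A=6 B=0 C=0 D=0 ZF=0 PC=1
Step 2: PC=1 exec 'MOV B, 3'. After: A=6 B=3 C=0 D=0 ZF=0 PC=2
Step 3: PC=2 exec 'SUB A, B'. After: A=3 B=3 C=0 D=0 ZF=0 PC=3
Step 4: PC=3 exec 'JNZ 6'. After: A=3 B=3 C=0 D=0 ZF=0 PC=6
Step 5: PC=6 exec 'HALT'. After: A=3 B=3 C=0 D=0 ZF=0 PC=6 HALTED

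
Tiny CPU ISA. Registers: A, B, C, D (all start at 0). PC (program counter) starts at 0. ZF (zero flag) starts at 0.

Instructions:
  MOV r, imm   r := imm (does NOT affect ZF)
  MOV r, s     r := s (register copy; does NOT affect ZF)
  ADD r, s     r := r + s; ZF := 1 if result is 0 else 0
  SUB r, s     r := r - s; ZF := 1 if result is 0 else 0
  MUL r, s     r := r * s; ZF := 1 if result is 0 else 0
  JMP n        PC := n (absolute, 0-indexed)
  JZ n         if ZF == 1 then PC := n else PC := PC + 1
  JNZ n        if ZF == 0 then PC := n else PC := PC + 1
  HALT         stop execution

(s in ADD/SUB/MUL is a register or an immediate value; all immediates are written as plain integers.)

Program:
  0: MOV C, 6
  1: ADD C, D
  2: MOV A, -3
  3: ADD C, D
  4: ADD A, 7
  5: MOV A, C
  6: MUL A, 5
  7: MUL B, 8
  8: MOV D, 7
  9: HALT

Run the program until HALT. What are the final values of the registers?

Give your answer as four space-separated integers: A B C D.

Step 1: PC=0 exec 'MOV C, 6'. After: A=0 B=0 C=6 D=0 ZF=0 PC=1
Step 2: PC=1 exec 'ADD C, D'. After: A=0 B=0 C=6 D=0 ZF=0 PC=2
Step 3: PC=2 exec 'MOV A, -3'. After: A=-3 B=0 C=6 D=0 ZF=0 PC=3
Step 4: PC=3 exec 'ADD C, D'. After: A=-3 B=0 C=6 D=0 ZF=0 PC=4
Step 5: PC=4 exec 'ADD A, 7'. After: A=4 B=0 C=6 D=0 ZF=0 PC=5
Step 6: PC=5 exec 'MOV A, C'. After: A=6 B=0 C=6 D=0 ZF=0 PC=6
Step 7: PC=6 exec 'MUL A, 5'. After: A=30 B=0 C=6 D=0 ZF=0 PC=7
Step 8: PC=7 exec 'MUL B, 8'. After: A=30 B=0 C=6 D=0 ZF=1 PC=8
Step 9: PC=8 exec 'MOV D, 7'. After: A=30 B=0 C=6 D=7 ZF=1 PC=9
Step 10: PC=9 exec 'HALT'. After: A=30 B=0 C=6 D=7 ZF=1 PC=9 HALTED

Answer: 30 0 6 7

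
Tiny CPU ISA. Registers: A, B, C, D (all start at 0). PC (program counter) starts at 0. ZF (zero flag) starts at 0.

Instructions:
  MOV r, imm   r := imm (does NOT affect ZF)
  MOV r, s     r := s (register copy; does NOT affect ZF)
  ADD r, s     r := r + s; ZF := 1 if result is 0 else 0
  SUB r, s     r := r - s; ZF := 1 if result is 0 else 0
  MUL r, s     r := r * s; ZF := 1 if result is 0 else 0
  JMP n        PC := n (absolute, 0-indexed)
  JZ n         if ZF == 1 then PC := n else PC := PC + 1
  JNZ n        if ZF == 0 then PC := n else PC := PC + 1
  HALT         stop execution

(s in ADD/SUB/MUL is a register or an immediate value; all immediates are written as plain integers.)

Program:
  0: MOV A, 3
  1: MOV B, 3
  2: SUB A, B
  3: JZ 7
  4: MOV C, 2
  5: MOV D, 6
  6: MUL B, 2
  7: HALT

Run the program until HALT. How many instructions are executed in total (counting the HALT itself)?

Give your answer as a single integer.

Step 1: PC=0 exec 'MOV A, 3'. After: A=3 B=0 C=0 D=0 ZF=0 PC=1
Step 2: PC=1 exec 'MOV B, 3'. After: A=3 B=3 C=0 D=0 ZF=0 PC=2
Step 3: PC=2 exec 'SUB A, B'. After: A=0 B=3 C=0 D=0 ZF=1 PC=3
Step 4: PC=3 exec 'JZ 7'. After: A=0 B=3 C=0 D=0 ZF=1 PC=7
Step 5: PC=7 exec 'HALT'. After: A=0 B=3 C=0 D=0 ZF=1 PC=7 HALTED
Total instructions executed: 5

Answer: 5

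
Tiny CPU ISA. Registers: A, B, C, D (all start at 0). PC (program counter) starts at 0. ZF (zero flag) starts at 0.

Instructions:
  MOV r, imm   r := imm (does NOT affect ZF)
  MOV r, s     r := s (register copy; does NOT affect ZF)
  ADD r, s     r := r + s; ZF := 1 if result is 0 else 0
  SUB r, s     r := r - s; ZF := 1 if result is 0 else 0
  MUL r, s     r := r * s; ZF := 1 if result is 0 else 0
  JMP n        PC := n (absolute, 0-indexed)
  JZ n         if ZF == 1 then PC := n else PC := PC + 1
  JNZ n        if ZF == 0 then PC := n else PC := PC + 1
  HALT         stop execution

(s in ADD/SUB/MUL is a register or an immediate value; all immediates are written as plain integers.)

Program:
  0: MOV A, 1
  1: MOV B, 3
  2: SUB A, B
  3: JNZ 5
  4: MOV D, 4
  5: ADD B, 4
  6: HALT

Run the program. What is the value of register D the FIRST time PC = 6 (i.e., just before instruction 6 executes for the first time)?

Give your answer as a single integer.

Step 1: PC=0 exec 'MOV A, 1'. After: A=1 B=0 C=0 D=0 ZF=0 PC=1
Step 2: PC=1 exec 'MOV B, 3'. After: A=1 B=3 C=0 D=0 ZF=0 PC=2
Step 3: PC=2 exec 'SUB A, B'. After: A=-2 B=3 C=0 D=0 ZF=0 PC=3
Step 4: PC=3 exec 'JNZ 5'. After: A=-2 B=3 C=0 D=0 ZF=0 PC=5
Step 5: PC=5 exec 'ADD B, 4'. After: A=-2 B=7 C=0 D=0 ZF=0 PC=6
First time PC=6: D=0

0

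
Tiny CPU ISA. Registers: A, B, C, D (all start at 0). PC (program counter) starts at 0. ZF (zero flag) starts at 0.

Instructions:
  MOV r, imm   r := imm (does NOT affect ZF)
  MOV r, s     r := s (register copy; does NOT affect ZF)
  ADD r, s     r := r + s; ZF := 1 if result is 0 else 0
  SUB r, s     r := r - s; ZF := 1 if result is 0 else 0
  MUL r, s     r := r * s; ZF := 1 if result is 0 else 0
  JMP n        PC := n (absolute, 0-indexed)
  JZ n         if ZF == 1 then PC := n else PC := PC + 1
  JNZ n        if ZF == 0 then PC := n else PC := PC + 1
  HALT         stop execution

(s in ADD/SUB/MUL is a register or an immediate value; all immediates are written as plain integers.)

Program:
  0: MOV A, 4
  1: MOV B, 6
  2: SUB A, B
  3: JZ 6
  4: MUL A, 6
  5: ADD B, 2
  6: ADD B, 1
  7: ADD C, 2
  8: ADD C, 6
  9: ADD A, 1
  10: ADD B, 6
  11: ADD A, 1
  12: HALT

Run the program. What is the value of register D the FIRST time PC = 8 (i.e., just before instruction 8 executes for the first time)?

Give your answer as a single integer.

Step 1: PC=0 exec 'MOV A, 4'. After: A=4 B=0 C=0 D=0 ZF=0 PC=1
Step 2: PC=1 exec 'MOV B, 6'. After: A=4 B=6 C=0 D=0 ZF=0 PC=2
Step 3: PC=2 exec 'SUB A, B'. After: A=-2 B=6 C=0 D=0 ZF=0 PC=3
Step 4: PC=3 exec 'JZ 6'. After: A=-2 B=6 C=0 D=0 ZF=0 PC=4
Step 5: PC=4 exec 'MUL A, 6'. After: A=-12 B=6 C=0 D=0 ZF=0 PC=5
Step 6: PC=5 exec 'ADD B, 2'. After: A=-12 B=8 C=0 D=0 ZF=0 PC=6
Step 7: PC=6 exec 'ADD B, 1'. After: A=-12 B=9 C=0 D=0 ZF=0 PC=7
Step 8: PC=7 exec 'ADD C, 2'. After: A=-12 B=9 C=2 D=0 ZF=0 PC=8
First time PC=8: D=0

0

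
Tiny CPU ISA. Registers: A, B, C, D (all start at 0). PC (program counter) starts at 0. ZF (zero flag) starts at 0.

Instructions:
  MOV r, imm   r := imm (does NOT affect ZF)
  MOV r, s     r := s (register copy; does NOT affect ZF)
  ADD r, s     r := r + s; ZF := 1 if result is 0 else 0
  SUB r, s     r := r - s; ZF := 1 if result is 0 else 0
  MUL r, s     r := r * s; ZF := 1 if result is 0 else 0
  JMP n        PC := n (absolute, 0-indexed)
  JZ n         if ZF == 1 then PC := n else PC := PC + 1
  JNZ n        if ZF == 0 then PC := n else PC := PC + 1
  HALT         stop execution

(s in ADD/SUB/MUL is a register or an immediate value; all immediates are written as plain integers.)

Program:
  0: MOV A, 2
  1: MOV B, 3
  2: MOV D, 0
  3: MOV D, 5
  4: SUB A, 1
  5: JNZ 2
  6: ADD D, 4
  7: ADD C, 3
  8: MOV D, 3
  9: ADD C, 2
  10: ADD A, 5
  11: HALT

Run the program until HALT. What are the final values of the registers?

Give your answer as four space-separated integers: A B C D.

Step 1: PC=0 exec 'MOV A, 2'. After: A=2 B=0 C=0 D=0 ZF=0 PC=1
Step 2: PC=1 exec 'MOV B, 3'. After: A=2 B=3 C=0 D=0 ZF=0 PC=2
Step 3: PC=2 exec 'MOV D, 0'. After: A=2 B=3 C=0 D=0 ZF=0 PC=3
Step 4: PC=3 exec 'MOV D, 5'. After: A=2 B=3 C=0 D=5 ZF=0 PC=4
Step 5: PC=4 exec 'SUB A, 1'. After: A=1 B=3 C=0 D=5 ZF=0 PC=5
Step 6: PC=5 exec 'JNZ 2'. After: A=1 B=3 C=0 D=5 ZF=0 PC=2
Step 7: PC=2 exec 'MOV D, 0'. After: A=1 B=3 C=0 D=0 ZF=0 PC=3
Step 8: PC=3 exec 'MOV D, 5'. After: A=1 B=3 C=0 D=5 ZF=0 PC=4
Step 9: PC=4 exec 'SUB A, 1'. After: A=0 B=3 C=0 D=5 ZF=1 PC=5
Step 10: PC=5 exec 'JNZ 2'. After: A=0 B=3 C=0 D=5 ZF=1 PC=6
Step 11: PC=6 exec 'ADD D, 4'. After: A=0 B=3 C=0 D=9 ZF=0 PC=7
Step 12: PC=7 exec 'ADD C, 3'. After: A=0 B=3 C=3 D=9 ZF=0 PC=8
Step 13: PC=8 exec 'MOV D, 3'. After: A=0 B=3 C=3 D=3 ZF=0 PC=9
Step 14: PC=9 exec 'ADD C, 2'. After: A=0 B=3 C=5 D=3 ZF=0 PC=10
Step 15: PC=10 exec 'ADD A, 5'. After: A=5 B=3 C=5 D=3 ZF=0 PC=11
Step 16: PC=11 exec 'HALT'. After: A=5 B=3 C=5 D=3 ZF=0 PC=11 HALTED

Answer: 5 3 5 3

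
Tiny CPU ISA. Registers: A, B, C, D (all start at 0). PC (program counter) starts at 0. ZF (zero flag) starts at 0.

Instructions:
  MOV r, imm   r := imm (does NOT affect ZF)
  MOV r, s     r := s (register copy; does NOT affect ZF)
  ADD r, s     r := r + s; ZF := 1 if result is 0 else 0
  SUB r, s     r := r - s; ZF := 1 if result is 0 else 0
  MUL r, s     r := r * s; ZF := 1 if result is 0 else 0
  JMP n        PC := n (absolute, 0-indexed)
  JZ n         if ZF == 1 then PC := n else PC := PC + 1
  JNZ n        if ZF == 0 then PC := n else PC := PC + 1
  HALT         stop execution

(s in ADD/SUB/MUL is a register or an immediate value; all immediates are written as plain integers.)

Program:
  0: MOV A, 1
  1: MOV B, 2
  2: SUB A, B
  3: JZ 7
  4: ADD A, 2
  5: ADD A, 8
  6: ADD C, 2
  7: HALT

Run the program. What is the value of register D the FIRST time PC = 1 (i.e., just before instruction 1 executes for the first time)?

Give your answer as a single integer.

Step 1: PC=0 exec 'MOV A, 1'. After: A=1 B=0 C=0 D=0 ZF=0 PC=1
First time PC=1: D=0

0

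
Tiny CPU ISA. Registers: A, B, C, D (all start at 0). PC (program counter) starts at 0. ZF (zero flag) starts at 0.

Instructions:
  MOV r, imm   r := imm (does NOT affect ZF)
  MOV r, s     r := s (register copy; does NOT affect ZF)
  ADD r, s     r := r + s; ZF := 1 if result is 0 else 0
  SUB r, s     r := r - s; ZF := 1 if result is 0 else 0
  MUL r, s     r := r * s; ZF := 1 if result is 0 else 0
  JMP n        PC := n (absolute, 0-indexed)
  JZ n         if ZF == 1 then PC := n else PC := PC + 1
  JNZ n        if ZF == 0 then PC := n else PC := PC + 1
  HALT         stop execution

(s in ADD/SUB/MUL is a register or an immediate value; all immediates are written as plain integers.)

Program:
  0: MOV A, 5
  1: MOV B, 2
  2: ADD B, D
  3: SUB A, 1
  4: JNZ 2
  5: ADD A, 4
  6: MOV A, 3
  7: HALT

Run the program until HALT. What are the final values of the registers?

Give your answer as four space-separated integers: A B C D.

Step 1: PC=0 exec 'MOV A, 5'. After: A=5 B=0 C=0 D=0 ZF=0 PC=1
Step 2: PC=1 exec 'MOV B, 2'. After: A=5 B=2 C=0 D=0 ZF=0 PC=2
Step 3: PC=2 exec 'ADD B, D'. After: A=5 B=2 C=0 D=0 ZF=0 PC=3
Step 4: PC=3 exec 'SUB A, 1'. After: A=4 B=2 C=0 D=0 ZF=0 PC=4
Step 5: PC=4 exec 'JNZ 2'. After: A=4 B=2 C=0 D=0 ZF=0 PC=2
Step 6: PC=2 exec 'ADD B, D'. After: A=4 B=2 C=0 D=0 ZF=0 PC=3
Step 7: PC=3 exec 'SUB A, 1'. After: A=3 B=2 C=0 D=0 ZF=0 PC=4
Step 8: PC=4 exec 'JNZ 2'. After: A=3 B=2 C=0 D=0 ZF=0 PC=2
Step 9: PC=2 exec 'ADD B, D'. After: A=3 B=2 C=0 D=0 ZF=0 PC=3
Step 10: PC=3 exec 'SUB A, 1'. After: A=2 B=2 C=0 D=0 ZF=0 PC=4
Step 11: PC=4 exec 'JNZ 2'. After: A=2 B=2 C=0 D=0 ZF=0 PC=2
Step 12: PC=2 exec 'ADD B, D'. After: A=2 B=2 C=0 D=0 ZF=0 PC=3
Step 13: PC=3 exec 'SUB A, 1'. After: A=1 B=2 C=0 D=0 ZF=0 PC=4
Step 14: PC=4 exec 'JNZ 2'. After: A=1 B=2 C=0 D=0 ZF=0 PC=2
Step 15: PC=2 exec 'ADD B, D'. After: A=1 B=2 C=0 D=0 ZF=0 PC=3
Step 16: PC=3 exec 'SUB A, 1'. After: A=0 B=2 C=0 D=0 ZF=1 PC=4
Step 17: PC=4 exec 'JNZ 2'. After: A=0 B=2 C=0 D=0 ZF=1 PC=5
Step 18: PC=5 exec 'ADD A, 4'. After: A=4 B=2 C=0 D=0 ZF=0 PC=6
Step 19: PC=6 exec 'MOV A, 3'. After: A=3 B=2 C=0 D=0 ZF=0 PC=7
Step 20: PC=7 exec 'HALT'. After: A=3 B=2 C=0 D=0 ZF=0 PC=7 HALTED

Answer: 3 2 0 0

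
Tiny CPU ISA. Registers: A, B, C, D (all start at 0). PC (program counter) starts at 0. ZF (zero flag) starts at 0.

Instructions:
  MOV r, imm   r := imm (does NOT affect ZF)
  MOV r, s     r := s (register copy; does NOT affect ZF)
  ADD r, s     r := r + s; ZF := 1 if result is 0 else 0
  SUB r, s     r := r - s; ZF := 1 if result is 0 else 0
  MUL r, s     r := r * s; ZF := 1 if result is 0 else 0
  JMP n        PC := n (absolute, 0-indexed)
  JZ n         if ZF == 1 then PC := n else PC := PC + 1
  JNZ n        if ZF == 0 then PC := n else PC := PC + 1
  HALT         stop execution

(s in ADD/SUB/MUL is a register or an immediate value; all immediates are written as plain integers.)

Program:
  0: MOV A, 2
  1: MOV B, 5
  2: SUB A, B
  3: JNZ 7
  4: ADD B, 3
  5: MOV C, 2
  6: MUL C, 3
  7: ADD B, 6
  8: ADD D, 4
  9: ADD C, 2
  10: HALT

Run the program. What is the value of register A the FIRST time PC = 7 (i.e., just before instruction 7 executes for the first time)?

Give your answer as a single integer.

Step 1: PC=0 exec 'MOV A, 2'. After: A=2 B=0 C=0 D=0 ZF=0 PC=1
Step 2: PC=1 exec 'MOV B, 5'. After: A=2 B=5 C=0 D=0 ZF=0 PC=2
Step 3: PC=2 exec 'SUB A, B'. After: A=-3 B=5 C=0 D=0 ZF=0 PC=3
Step 4: PC=3 exec 'JNZ 7'. After: A=-3 B=5 C=0 D=0 ZF=0 PC=7
First time PC=7: A=-3

-3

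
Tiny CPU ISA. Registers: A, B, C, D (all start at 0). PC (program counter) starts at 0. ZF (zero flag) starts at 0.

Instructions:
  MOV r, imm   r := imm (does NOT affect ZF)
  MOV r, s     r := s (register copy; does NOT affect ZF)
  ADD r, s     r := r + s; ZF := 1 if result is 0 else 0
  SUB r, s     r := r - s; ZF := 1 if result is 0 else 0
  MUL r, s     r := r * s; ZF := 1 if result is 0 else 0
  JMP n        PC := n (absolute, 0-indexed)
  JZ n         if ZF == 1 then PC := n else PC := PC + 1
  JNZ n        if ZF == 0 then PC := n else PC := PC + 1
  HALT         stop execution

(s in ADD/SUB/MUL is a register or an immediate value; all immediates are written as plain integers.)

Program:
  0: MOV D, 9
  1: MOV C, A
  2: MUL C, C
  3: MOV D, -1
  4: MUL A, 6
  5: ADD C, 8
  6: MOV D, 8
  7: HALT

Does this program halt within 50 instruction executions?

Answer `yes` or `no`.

Step 1: PC=0 exec 'MOV D, 9'. After: A=0 B=0 C=0 D=9 ZF=0 PC=1
Step 2: PC=1 exec 'MOV C, A'. After: A=0 B=0 C=0 D=9 ZF=0 PC=2
Step 3: PC=2 exec 'MUL C, C'. After: A=0 B=0 C=0 D=9 ZF=1 PC=3
Step 4: PC=3 exec 'MOV D, -1'. After: A=0 B=0 C=0 D=-1 ZF=1 PC=4
Step 5: PC=4 exec 'MUL A, 6'. After: A=0 B=0 C=0 D=-1 ZF=1 PC=5
Step 6: PC=5 exec 'ADD C, 8'. After: A=0 B=0 C=8 D=-1 ZF=0 PC=6
Step 7: PC=6 exec 'MOV D, 8'. After: A=0 B=0 C=8 D=8 ZF=0 PC=7
Step 8: PC=7 exec 'HALT'. After: A=0 B=0 C=8 D=8 ZF=0 PC=7 HALTED

Answer: yes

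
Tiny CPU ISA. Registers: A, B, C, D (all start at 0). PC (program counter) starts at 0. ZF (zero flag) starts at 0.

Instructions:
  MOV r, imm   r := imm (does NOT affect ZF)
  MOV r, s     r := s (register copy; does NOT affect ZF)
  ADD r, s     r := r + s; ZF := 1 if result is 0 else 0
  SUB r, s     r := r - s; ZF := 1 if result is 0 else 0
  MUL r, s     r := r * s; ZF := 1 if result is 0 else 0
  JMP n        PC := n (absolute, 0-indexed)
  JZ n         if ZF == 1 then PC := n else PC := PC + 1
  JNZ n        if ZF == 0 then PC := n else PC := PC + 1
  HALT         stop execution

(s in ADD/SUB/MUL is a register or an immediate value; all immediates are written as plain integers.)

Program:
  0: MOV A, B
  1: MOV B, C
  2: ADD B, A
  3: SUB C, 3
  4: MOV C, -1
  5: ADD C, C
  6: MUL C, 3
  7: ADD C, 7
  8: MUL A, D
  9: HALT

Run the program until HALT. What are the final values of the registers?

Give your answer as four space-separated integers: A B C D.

Step 1: PC=0 exec 'MOV A, B'. After: A=0 B=0 C=0 D=0 ZF=0 PC=1
Step 2: PC=1 exec 'MOV B, C'. After: A=0 B=0 C=0 D=0 ZF=0 PC=2
Step 3: PC=2 exec 'ADD B, A'. After: A=0 B=0 C=0 D=0 ZF=1 PC=3
Step 4: PC=3 exec 'SUB C, 3'. After: A=0 B=0 C=-3 D=0 ZF=0 PC=4
Step 5: PC=4 exec 'MOV C, -1'. After: A=0 B=0 C=-1 D=0 ZF=0 PC=5
Step 6: PC=5 exec 'ADD C, C'. After: A=0 B=0 C=-2 D=0 ZF=0 PC=6
Step 7: PC=6 exec 'MUL C, 3'. After: A=0 B=0 C=-6 D=0 ZF=0 PC=7
Step 8: PC=7 exec 'ADD C, 7'. After: A=0 B=0 C=1 D=0 ZF=0 PC=8
Step 9: PC=8 exec 'MUL A, D'. After: A=0 B=0 C=1 D=0 ZF=1 PC=9
Step 10: PC=9 exec 'HALT'. After: A=0 B=0 C=1 D=0 ZF=1 PC=9 HALTED

Answer: 0 0 1 0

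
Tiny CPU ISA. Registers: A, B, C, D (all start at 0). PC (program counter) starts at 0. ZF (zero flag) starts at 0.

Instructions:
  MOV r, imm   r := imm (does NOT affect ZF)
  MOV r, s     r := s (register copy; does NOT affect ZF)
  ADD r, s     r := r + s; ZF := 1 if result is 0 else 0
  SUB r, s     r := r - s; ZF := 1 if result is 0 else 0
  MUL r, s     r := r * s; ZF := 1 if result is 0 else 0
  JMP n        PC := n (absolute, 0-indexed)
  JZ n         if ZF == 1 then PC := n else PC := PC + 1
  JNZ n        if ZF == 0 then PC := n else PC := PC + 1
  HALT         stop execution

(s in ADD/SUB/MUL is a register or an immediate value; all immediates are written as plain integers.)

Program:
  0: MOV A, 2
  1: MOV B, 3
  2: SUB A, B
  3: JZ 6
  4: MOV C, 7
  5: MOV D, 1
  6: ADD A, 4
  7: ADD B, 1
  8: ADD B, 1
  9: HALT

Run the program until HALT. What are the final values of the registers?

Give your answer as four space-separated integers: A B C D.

Step 1: PC=0 exec 'MOV A, 2'. After: A=2 B=0 C=0 D=0 ZF=0 PC=1
Step 2: PC=1 exec 'MOV B, 3'. After: A=2 B=3 C=0 D=0 ZF=0 PC=2
Step 3: PC=2 exec 'SUB A, B'. After: A=-1 B=3 C=0 D=0 ZF=0 PC=3
Step 4: PC=3 exec 'JZ 6'. After: A=-1 B=3 C=0 D=0 ZF=0 PC=4
Step 5: PC=4 exec 'MOV C, 7'. After: A=-1 B=3 C=7 D=0 ZF=0 PC=5
Step 6: PC=5 exec 'MOV D, 1'. After: A=-1 B=3 C=7 D=1 ZF=0 PC=6
Step 7: PC=6 exec 'ADD A, 4'. After: A=3 B=3 C=7 D=1 ZF=0 PC=7
Step 8: PC=7 exec 'ADD B, 1'. After: A=3 B=4 C=7 D=1 ZF=0 PC=8
Step 9: PC=8 exec 'ADD B, 1'. After: A=3 B=5 C=7 D=1 ZF=0 PC=9
Step 10: PC=9 exec 'HALT'. After: A=3 B=5 C=7 D=1 ZF=0 PC=9 HALTED

Answer: 3 5 7 1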